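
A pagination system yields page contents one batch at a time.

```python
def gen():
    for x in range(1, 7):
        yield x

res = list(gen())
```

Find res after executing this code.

Step 1: The generator yields each value from range(1, 7).
Step 2: list() consumes all yields: [1, 2, 3, 4, 5, 6].
Therefore res = [1, 2, 3, 4, 5, 6].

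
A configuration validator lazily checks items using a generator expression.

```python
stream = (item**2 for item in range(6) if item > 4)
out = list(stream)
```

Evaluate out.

Step 1: For range(6), keep item > 4, then square:
  item=0: 0 <= 4, excluded
  item=1: 1 <= 4, excluded
  item=2: 2 <= 4, excluded
  item=3: 3 <= 4, excluded
  item=4: 4 <= 4, excluded
  item=5: 5 > 4, yield 5**2 = 25
Therefore out = [25].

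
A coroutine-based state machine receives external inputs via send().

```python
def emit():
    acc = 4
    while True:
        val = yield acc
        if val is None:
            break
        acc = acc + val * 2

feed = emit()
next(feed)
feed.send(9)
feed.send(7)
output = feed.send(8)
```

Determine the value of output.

Step 1: next() -> yield acc=4.
Step 2: send(9) -> val=9, acc = 4 + 9*2 = 22, yield 22.
Step 3: send(7) -> val=7, acc = 22 + 7*2 = 36, yield 36.
Step 4: send(8) -> val=8, acc = 36 + 8*2 = 52, yield 52.
Therefore output = 52.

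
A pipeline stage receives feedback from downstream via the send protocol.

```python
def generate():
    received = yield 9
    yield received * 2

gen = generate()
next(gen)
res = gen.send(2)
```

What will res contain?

Step 1: next(gen) advances to first yield, producing 9.
Step 2: send(2) resumes, received = 2.
Step 3: yield received * 2 = 2 * 2 = 4.
Therefore res = 4.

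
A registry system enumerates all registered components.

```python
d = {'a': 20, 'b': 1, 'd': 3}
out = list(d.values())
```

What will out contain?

Step 1: d.values() returns the dictionary values in insertion order.
Therefore out = [20, 1, 3].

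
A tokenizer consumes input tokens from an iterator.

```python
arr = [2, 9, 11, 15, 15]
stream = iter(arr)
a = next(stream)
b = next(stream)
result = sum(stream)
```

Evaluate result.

Step 1: Create iterator over [2, 9, 11, 15, 15].
Step 2: a = next() = 2, b = next() = 9.
Step 3: sum() of remaining [11, 15, 15] = 41.
Therefore result = 41.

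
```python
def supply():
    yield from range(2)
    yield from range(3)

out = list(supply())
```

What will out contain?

Step 1: Trace yields in order:
  yield 0
  yield 1
  yield 0
  yield 1
  yield 2
Therefore out = [0, 1, 0, 1, 2].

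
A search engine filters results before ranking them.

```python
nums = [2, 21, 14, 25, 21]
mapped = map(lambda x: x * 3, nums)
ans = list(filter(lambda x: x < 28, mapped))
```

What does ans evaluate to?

Step 1: Map x * 3:
  2 -> 6
  21 -> 63
  14 -> 42
  25 -> 75
  21 -> 63
Step 2: Filter for < 28:
  6: kept
  63: removed
  42: removed
  75: removed
  63: removed
Therefore ans = [6].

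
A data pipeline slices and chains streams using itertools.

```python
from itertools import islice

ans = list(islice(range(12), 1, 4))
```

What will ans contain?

Step 1: islice(range(12), 1, 4) takes elements at indices [1, 4).
Step 2: Elements: [1, 2, 3].
Therefore ans = [1, 2, 3].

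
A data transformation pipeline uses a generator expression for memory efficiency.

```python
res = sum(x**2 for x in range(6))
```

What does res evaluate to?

Step 1: Compute x**2 for each x in range(6):
  x=0: 0**2 = 0
  x=1: 1**2 = 1
  x=2: 2**2 = 4
  x=3: 3**2 = 9
  x=4: 4**2 = 16
  x=5: 5**2 = 25
Step 2: sum = 0 + 1 + 4 + 9 + 16 + 25 = 55.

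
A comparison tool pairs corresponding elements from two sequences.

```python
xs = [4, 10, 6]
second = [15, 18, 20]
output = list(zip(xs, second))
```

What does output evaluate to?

Step 1: zip pairs elements at same index:
  Index 0: (4, 15)
  Index 1: (10, 18)
  Index 2: (6, 20)
Therefore output = [(4, 15), (10, 18), (6, 20)].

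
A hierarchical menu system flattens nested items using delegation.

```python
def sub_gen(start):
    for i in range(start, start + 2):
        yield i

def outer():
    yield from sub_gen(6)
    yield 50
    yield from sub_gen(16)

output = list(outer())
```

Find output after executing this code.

Step 1: outer() delegates to sub_gen(6):
  yield 6
  yield 7
Step 2: yield 50
Step 3: Delegates to sub_gen(16):
  yield 16
  yield 17
Therefore output = [6, 7, 50, 16, 17].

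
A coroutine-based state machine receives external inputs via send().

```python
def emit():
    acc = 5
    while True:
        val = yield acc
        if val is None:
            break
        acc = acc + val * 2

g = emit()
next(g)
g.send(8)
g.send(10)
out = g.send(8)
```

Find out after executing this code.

Step 1: next() -> yield acc=5.
Step 2: send(8) -> val=8, acc = 5 + 8*2 = 21, yield 21.
Step 3: send(10) -> val=10, acc = 21 + 10*2 = 41, yield 41.
Step 4: send(8) -> val=8, acc = 41 + 8*2 = 57, yield 57.
Therefore out = 57.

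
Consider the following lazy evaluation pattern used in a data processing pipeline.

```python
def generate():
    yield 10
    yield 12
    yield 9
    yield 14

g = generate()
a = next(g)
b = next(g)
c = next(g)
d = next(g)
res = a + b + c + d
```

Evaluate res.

Step 1: Create generator and consume all values:
  a = next(g) = 10
  b = next(g) = 12
  c = next(g) = 9
  d = next(g) = 14
Step 2: res = 10 + 12 + 9 + 14 = 45.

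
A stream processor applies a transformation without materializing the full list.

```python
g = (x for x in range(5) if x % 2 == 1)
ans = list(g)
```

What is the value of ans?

Step 1: Filter range(5) keeping only odd values:
  x=0: even, excluded
  x=1: odd, included
  x=2: even, excluded
  x=3: odd, included
  x=4: even, excluded
Therefore ans = [1, 3].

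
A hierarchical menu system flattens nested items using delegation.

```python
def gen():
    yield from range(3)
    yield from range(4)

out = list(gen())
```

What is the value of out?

Step 1: Trace yields in order:
  yield 0
  yield 1
  yield 2
  yield 0
  yield 1
  yield 2
  yield 3
Therefore out = [0, 1, 2, 0, 1, 2, 3].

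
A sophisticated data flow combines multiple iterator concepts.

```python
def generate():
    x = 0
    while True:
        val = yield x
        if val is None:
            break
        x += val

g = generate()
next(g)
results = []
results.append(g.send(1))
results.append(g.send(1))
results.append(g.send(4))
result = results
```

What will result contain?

Step 1: next(g) -> yield 0.
Step 2: send(1) -> x = 1, yield 1.
Step 3: send(1) -> x = 2, yield 2.
Step 4: send(4) -> x = 6, yield 6.
Therefore result = [1, 2, 6].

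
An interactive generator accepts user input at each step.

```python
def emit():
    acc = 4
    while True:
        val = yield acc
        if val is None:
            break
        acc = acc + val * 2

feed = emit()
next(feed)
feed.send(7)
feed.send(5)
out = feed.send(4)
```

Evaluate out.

Step 1: next() -> yield acc=4.
Step 2: send(7) -> val=7, acc = 4 + 7*2 = 18, yield 18.
Step 3: send(5) -> val=5, acc = 18 + 5*2 = 28, yield 28.
Step 4: send(4) -> val=4, acc = 28 + 4*2 = 36, yield 36.
Therefore out = 36.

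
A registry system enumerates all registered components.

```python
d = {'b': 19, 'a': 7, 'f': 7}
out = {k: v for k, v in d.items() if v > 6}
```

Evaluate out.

Step 1: Filter items where value > 6:
  'b': 19 > 6: kept
  'a': 7 > 6: kept
  'f': 7 > 6: kept
Therefore out = {'b': 19, 'a': 7, 'f': 7}.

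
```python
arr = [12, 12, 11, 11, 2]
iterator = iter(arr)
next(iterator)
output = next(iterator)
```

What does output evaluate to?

Step 1: Create iterator over [12, 12, 11, 11, 2].
Step 2: next() consumes 12.
Step 3: next() returns 12.
Therefore output = 12.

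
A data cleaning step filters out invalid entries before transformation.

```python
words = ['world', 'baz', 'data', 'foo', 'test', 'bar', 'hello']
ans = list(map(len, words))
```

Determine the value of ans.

Step 1: Map len() to each word:
  'world' -> 5
  'baz' -> 3
  'data' -> 4
  'foo' -> 3
  'test' -> 4
  'bar' -> 3
  'hello' -> 5
Therefore ans = [5, 3, 4, 3, 4, 3, 5].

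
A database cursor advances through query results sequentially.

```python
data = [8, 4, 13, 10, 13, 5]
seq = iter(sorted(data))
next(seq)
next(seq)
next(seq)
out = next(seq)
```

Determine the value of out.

Step 1: sorted([8, 4, 13, 10, 13, 5]) = [4, 5, 8, 10, 13, 13].
Step 2: Create iterator and skip 3 elements.
Step 3: next() returns 10.
Therefore out = 10.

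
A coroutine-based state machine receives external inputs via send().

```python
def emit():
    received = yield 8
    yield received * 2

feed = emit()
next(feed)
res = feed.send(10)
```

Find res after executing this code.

Step 1: next(feed) advances to first yield, producing 8.
Step 2: send(10) resumes, received = 10.
Step 3: yield received * 2 = 10 * 2 = 20.
Therefore res = 20.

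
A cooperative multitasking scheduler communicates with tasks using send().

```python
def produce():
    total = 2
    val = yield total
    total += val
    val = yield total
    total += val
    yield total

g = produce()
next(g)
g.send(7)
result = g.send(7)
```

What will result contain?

Step 1: next() -> yield total=2.
Step 2: send(7) -> val=7, total = 2+7 = 9, yield 9.
Step 3: send(7) -> val=7, total = 9+7 = 16, yield 16.
Therefore result = 16.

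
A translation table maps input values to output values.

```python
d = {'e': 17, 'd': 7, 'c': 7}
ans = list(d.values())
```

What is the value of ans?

Step 1: d.values() returns the dictionary values in insertion order.
Therefore ans = [17, 7, 7].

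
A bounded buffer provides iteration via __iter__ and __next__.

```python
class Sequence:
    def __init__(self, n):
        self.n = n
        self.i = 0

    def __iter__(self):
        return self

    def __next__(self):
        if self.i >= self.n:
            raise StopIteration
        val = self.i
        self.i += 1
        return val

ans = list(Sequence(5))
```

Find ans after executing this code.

Step 1: Sequence(5) creates an iterator counting 0 to 4.
Step 2: list() consumes all values: [0, 1, 2, 3, 4].
Therefore ans = [0, 1, 2, 3, 4].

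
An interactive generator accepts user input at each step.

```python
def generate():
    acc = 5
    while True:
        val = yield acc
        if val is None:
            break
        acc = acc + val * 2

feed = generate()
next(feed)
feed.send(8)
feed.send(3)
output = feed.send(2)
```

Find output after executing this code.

Step 1: next() -> yield acc=5.
Step 2: send(8) -> val=8, acc = 5 + 8*2 = 21, yield 21.
Step 3: send(3) -> val=3, acc = 21 + 3*2 = 27, yield 27.
Step 4: send(2) -> val=2, acc = 27 + 2*2 = 31, yield 31.
Therefore output = 31.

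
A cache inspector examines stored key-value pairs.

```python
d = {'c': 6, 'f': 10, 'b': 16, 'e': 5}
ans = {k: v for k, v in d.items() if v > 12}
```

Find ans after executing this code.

Step 1: Filter items where value > 12:
  'c': 6 <= 12: removed
  'f': 10 <= 12: removed
  'b': 16 > 12: kept
  'e': 5 <= 12: removed
Therefore ans = {'b': 16}.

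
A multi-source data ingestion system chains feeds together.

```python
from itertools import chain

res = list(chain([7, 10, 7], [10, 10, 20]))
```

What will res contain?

Step 1: chain() concatenates iterables: [7, 10, 7] + [10, 10, 20].
Therefore res = [7, 10, 7, 10, 10, 20].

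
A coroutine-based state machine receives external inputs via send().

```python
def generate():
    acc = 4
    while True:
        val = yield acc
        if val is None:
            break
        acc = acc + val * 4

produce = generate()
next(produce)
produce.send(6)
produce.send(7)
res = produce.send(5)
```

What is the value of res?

Step 1: next() -> yield acc=4.
Step 2: send(6) -> val=6, acc = 4 + 6*4 = 28, yield 28.
Step 3: send(7) -> val=7, acc = 28 + 7*4 = 56, yield 56.
Step 4: send(5) -> val=5, acc = 56 + 5*4 = 76, yield 76.
Therefore res = 76.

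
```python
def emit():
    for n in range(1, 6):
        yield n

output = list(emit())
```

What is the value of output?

Step 1: The generator yields each value from range(1, 6).
Step 2: list() consumes all yields: [1, 2, 3, 4, 5].
Therefore output = [1, 2, 3, 4, 5].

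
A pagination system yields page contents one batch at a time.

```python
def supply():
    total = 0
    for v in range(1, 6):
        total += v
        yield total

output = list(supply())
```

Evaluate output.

Step 1: Generator accumulates running sum:
  v=1: total = 1, yield 1
  v=2: total = 3, yield 3
  v=3: total = 6, yield 6
  v=4: total = 10, yield 10
  v=5: total = 15, yield 15
Therefore output = [1, 3, 6, 10, 15].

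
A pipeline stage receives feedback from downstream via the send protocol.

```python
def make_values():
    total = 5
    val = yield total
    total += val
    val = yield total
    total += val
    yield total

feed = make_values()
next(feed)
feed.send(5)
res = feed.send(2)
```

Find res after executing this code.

Step 1: next() -> yield total=5.
Step 2: send(5) -> val=5, total = 5+5 = 10, yield 10.
Step 3: send(2) -> val=2, total = 10+2 = 12, yield 12.
Therefore res = 12.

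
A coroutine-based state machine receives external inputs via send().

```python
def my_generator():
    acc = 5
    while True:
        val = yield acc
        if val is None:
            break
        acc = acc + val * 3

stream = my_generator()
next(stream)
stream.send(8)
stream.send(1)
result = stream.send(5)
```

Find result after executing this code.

Step 1: next() -> yield acc=5.
Step 2: send(8) -> val=8, acc = 5 + 8*3 = 29, yield 29.
Step 3: send(1) -> val=1, acc = 29 + 1*3 = 32, yield 32.
Step 4: send(5) -> val=5, acc = 32 + 5*3 = 47, yield 47.
Therefore result = 47.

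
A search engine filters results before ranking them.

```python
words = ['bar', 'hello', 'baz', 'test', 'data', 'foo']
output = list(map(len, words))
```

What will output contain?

Step 1: Map len() to each word:
  'bar' -> 3
  'hello' -> 5
  'baz' -> 3
  'test' -> 4
  'data' -> 4
  'foo' -> 3
Therefore output = [3, 5, 3, 4, 4, 3].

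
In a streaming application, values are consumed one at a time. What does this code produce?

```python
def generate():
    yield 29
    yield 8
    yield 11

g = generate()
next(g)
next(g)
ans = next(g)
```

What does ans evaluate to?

Step 1: generate() creates a generator.
Step 2: next(g) yields 29 (consumed and discarded).
Step 3: next(g) yields 8 (consumed and discarded).
Step 4: next(g) yields 11, assigned to ans.
Therefore ans = 11.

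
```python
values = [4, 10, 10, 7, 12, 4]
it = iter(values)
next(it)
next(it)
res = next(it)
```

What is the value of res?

Step 1: Create iterator over [4, 10, 10, 7, 12, 4].
Step 2: next() consumes 4.
Step 3: next() consumes 10.
Step 4: next() returns 10.
Therefore res = 10.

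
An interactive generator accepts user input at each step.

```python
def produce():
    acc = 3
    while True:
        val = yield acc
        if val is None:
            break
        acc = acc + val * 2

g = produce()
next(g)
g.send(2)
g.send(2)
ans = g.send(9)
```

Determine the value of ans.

Step 1: next() -> yield acc=3.
Step 2: send(2) -> val=2, acc = 3 + 2*2 = 7, yield 7.
Step 3: send(2) -> val=2, acc = 7 + 2*2 = 11, yield 11.
Step 4: send(9) -> val=9, acc = 11 + 9*2 = 29, yield 29.
Therefore ans = 29.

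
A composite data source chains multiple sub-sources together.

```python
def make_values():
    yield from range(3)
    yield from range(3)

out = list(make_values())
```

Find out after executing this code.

Step 1: Trace yields in order:
  yield 0
  yield 1
  yield 2
  yield 0
  yield 1
  yield 2
Therefore out = [0, 1, 2, 0, 1, 2].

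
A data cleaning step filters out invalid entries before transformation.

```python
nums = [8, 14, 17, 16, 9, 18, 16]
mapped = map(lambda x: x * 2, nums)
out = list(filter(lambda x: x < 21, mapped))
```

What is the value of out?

Step 1: Map x * 2:
  8 -> 16
  14 -> 28
  17 -> 34
  16 -> 32
  9 -> 18
  18 -> 36
  16 -> 32
Step 2: Filter for < 21:
  16: kept
  28: removed
  34: removed
  32: removed
  18: kept
  36: removed
  32: removed
Therefore out = [16, 18].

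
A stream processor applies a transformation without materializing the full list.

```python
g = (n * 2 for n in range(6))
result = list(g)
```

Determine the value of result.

Step 1: For each n in range(6), compute n*2:
  n=0: 0*2 = 0
  n=1: 1*2 = 2
  n=2: 2*2 = 4
  n=3: 3*2 = 6
  n=4: 4*2 = 8
  n=5: 5*2 = 10
Therefore result = [0, 2, 4, 6, 8, 10].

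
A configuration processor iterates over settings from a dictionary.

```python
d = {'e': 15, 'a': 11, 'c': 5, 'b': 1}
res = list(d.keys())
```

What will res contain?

Step 1: d.keys() returns the dictionary keys in insertion order.
Therefore res = ['e', 'a', 'c', 'b'].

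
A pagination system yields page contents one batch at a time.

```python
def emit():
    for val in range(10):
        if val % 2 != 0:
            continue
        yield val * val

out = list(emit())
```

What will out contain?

Step 1: Only yield val**2 when val is divisible by 2:
  val=0: 0 % 2 == 0, yield 0**2 = 0
  val=2: 2 % 2 == 0, yield 2**2 = 4
  val=4: 4 % 2 == 0, yield 4**2 = 16
  val=6: 6 % 2 == 0, yield 6**2 = 36
  val=8: 8 % 2 == 0, yield 8**2 = 64
Therefore out = [0, 4, 16, 36, 64].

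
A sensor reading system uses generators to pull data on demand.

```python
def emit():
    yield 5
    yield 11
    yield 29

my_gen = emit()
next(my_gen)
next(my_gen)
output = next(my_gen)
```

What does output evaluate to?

Step 1: emit() creates a generator.
Step 2: next(my_gen) yields 5 (consumed and discarded).
Step 3: next(my_gen) yields 11 (consumed and discarded).
Step 4: next(my_gen) yields 29, assigned to output.
Therefore output = 29.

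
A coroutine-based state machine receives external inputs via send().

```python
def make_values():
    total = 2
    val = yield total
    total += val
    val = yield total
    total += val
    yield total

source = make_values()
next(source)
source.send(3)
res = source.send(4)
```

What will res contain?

Step 1: next() -> yield total=2.
Step 2: send(3) -> val=3, total = 2+3 = 5, yield 5.
Step 3: send(4) -> val=4, total = 5+4 = 9, yield 9.
Therefore res = 9.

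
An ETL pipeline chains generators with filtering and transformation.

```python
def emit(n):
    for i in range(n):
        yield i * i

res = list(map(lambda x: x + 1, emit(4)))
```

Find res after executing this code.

Step 1: emit(4) yields squares: [0, 1, 4, 9].
Step 2: map adds 1 to each: [1, 2, 5, 10].
Therefore res = [1, 2, 5, 10].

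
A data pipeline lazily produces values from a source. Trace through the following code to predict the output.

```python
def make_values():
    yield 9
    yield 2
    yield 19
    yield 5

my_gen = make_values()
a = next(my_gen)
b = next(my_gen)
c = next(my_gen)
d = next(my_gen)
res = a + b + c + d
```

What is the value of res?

Step 1: Create generator and consume all values:
  a = next(my_gen) = 9
  b = next(my_gen) = 2
  c = next(my_gen) = 19
  d = next(my_gen) = 5
Step 2: res = 9 + 2 + 19 + 5 = 35.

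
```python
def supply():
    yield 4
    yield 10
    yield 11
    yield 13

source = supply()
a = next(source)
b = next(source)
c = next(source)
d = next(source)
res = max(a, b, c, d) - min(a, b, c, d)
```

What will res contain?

Step 1: Create generator and consume all values:
  a = next(source) = 4
  b = next(source) = 10
  c = next(source) = 11
  d = next(source) = 13
Step 2: max = 13, min = 4, res = 13 - 4 = 9.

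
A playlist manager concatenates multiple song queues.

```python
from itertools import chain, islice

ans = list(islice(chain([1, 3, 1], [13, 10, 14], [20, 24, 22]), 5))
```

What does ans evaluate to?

Step 1: chain([1, 3, 1], [13, 10, 14], [20, 24, 22]) = [1, 3, 1, 13, 10, 14, 20, 24, 22].
Step 2: islice takes first 5 elements: [1, 3, 1, 13, 10].
Therefore ans = [1, 3, 1, 13, 10].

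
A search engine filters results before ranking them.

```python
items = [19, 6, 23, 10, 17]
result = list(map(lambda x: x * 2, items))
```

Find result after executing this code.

Step 1: Apply lambda x: x * 2 to each element:
  19 -> 38
  6 -> 12
  23 -> 46
  10 -> 20
  17 -> 34
Therefore result = [38, 12, 46, 20, 34].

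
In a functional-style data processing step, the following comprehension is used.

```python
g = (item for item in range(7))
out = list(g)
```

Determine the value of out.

Step 1: Generator expression iterates range(7): [0, 1, 2, 3, 4, 5, 6].
Step 2: list() collects all values.
Therefore out = [0, 1, 2, 3, 4, 5, 6].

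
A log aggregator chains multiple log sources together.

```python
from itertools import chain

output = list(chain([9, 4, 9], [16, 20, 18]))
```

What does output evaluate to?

Step 1: chain() concatenates iterables: [9, 4, 9] + [16, 20, 18].
Therefore output = [9, 4, 9, 16, 20, 18].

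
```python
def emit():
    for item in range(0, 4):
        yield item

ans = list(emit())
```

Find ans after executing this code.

Step 1: The generator yields each value from range(0, 4).
Step 2: list() consumes all yields: [0, 1, 2, 3].
Therefore ans = [0, 1, 2, 3].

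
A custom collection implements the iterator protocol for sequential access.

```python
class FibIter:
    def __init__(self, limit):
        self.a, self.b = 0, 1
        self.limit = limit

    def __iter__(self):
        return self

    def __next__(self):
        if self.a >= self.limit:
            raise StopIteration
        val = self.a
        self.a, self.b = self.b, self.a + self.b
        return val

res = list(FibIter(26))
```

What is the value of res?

Step 1: Fibonacci-like sequence (a=0, b=1) until >= 26:
  Yield 0, then a,b = 1,1
  Yield 1, then a,b = 1,2
  Yield 1, then a,b = 2,3
  Yield 2, then a,b = 3,5
  Yield 3, then a,b = 5,8
  Yield 5, then a,b = 8,13
  Yield 8, then a,b = 13,21
  Yield 13, then a,b = 21,34
  Yield 21, then a,b = 34,55
Step 2: 34 >= 26, stop.
Therefore res = [0, 1, 1, 2, 3, 5, 8, 13, 21].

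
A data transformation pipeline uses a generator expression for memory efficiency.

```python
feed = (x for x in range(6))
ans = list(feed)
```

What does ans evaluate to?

Step 1: Generator expression iterates range(6): [0, 1, 2, 3, 4, 5].
Step 2: list() collects all values.
Therefore ans = [0, 1, 2, 3, 4, 5].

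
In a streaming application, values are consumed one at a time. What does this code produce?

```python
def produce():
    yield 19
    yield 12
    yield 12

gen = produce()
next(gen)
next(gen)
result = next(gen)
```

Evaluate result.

Step 1: produce() creates a generator.
Step 2: next(gen) yields 19 (consumed and discarded).
Step 3: next(gen) yields 12 (consumed and discarded).
Step 4: next(gen) yields 12, assigned to result.
Therefore result = 12.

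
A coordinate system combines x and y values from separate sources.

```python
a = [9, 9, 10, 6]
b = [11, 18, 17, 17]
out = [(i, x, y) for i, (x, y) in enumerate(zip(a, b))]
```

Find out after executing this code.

Step 1: enumerate(zip(a, b)) gives index with paired elements:
  i=0: (9, 11)
  i=1: (9, 18)
  i=2: (10, 17)
  i=3: (6, 17)
Therefore out = [(0, 9, 11), (1, 9, 18), (2, 10, 17), (3, 6, 17)].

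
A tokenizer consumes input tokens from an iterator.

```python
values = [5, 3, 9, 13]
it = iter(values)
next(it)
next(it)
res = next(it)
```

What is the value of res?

Step 1: Create iterator over [5, 3, 9, 13].
Step 2: next() consumes 5.
Step 3: next() consumes 3.
Step 4: next() returns 9.
Therefore res = 9.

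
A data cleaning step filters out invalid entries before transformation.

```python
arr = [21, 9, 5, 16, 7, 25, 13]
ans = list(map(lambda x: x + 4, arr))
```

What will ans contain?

Step 1: Apply lambda x: x + 4 to each element:
  21 -> 25
  9 -> 13
  5 -> 9
  16 -> 20
  7 -> 11
  25 -> 29
  13 -> 17
Therefore ans = [25, 13, 9, 20, 11, 29, 17].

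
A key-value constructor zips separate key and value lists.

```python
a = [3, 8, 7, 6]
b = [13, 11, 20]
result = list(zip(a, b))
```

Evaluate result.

Step 1: zip stops at shortest (len(a)=4, len(b)=3):
  Index 0: (3, 13)
  Index 1: (8, 11)
  Index 2: (7, 20)
Step 2: Last element of a (6) has no pair, dropped.
Therefore result = [(3, 13), (8, 11), (7, 20)].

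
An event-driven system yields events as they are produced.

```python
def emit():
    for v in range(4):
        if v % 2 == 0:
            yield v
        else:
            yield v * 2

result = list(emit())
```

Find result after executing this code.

Step 1: For each v in range(4), yield v if even, else v*2:
  v=0 (even): yield 0
  v=1 (odd): yield 1*2 = 2
  v=2 (even): yield 2
  v=3 (odd): yield 3*2 = 6
Therefore result = [0, 2, 2, 6].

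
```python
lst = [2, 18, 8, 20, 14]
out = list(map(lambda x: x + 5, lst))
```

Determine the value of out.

Step 1: Apply lambda x: x + 5 to each element:
  2 -> 7
  18 -> 23
  8 -> 13
  20 -> 25
  14 -> 19
Therefore out = [7, 23, 13, 25, 19].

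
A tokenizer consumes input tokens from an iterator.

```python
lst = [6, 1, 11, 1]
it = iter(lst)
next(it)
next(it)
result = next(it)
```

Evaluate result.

Step 1: Create iterator over [6, 1, 11, 1].
Step 2: next() consumes 6.
Step 3: next() consumes 1.
Step 4: next() returns 11.
Therefore result = 11.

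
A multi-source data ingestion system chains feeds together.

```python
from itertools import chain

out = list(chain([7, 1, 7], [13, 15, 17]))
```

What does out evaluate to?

Step 1: chain() concatenates iterables: [7, 1, 7] + [13, 15, 17].
Therefore out = [7, 1, 7, 13, 15, 17].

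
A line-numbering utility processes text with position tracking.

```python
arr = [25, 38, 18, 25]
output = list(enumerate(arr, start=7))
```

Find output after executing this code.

Step 1: enumerate with start=7:
  (7, 25)
  (8, 38)
  (9, 18)
  (10, 25)
Therefore output = [(7, 25), (8, 38), (9, 18), (10, 25)].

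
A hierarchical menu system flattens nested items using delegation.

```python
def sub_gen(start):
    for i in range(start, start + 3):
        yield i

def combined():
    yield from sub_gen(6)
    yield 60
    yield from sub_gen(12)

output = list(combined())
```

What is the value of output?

Step 1: combined() delegates to sub_gen(6):
  yield 6
  yield 7
  yield 8
Step 2: yield 60
Step 3: Delegates to sub_gen(12):
  yield 12
  yield 13
  yield 14
Therefore output = [6, 7, 8, 60, 12, 13, 14].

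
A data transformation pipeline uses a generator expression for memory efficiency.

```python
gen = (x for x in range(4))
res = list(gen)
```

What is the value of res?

Step 1: Generator expression iterates range(4): [0, 1, 2, 3].
Step 2: list() collects all values.
Therefore res = [0, 1, 2, 3].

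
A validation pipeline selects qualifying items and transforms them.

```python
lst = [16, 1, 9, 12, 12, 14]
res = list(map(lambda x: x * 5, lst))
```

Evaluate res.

Step 1: Apply lambda x: x * 5 to each element:
  16 -> 80
  1 -> 5
  9 -> 45
  12 -> 60
  12 -> 60
  14 -> 70
Therefore res = [80, 5, 45, 60, 60, 70].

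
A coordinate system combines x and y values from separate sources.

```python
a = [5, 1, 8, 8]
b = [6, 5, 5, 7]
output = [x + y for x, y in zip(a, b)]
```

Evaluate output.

Step 1: Add corresponding elements:
  5 + 6 = 11
  1 + 5 = 6
  8 + 5 = 13
  8 + 7 = 15
Therefore output = [11, 6, 13, 15].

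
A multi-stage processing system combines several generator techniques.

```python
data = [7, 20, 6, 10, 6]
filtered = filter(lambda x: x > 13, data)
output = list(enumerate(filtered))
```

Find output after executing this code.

Step 1: Filter [7, 20, 6, 10, 6] for > 13: [20].
Step 2: enumerate re-indexes from 0: [(0, 20)].
Therefore output = [(0, 20)].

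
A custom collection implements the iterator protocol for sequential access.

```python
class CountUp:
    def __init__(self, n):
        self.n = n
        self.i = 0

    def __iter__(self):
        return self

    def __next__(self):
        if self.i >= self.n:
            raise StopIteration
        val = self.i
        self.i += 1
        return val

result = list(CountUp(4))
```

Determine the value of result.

Step 1: CountUp(4) creates an iterator counting 0 to 3.
Step 2: list() consumes all values: [0, 1, 2, 3].
Therefore result = [0, 1, 2, 3].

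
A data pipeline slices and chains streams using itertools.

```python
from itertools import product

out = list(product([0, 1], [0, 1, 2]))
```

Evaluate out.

Step 1: product([0, 1], [0, 1, 2]) gives all pairs:
  (0, 0)
  (0, 1)
  (0, 2)
  (1, 0)
  (1, 1)
  (1, 2)
Therefore out = [(0, 0), (0, 1), (0, 2), (1, 0), (1, 1), (1, 2)].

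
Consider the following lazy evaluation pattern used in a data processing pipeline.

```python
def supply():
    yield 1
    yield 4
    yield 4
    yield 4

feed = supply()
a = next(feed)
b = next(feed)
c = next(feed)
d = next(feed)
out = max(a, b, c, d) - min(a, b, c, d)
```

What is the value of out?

Step 1: Create generator and consume all values:
  a = next(feed) = 1
  b = next(feed) = 4
  c = next(feed) = 4
  d = next(feed) = 4
Step 2: max = 4, min = 1, out = 4 - 1 = 3.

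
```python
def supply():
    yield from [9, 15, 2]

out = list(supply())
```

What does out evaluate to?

Step 1: yield from delegates to the iterable, yielding each element.
Step 2: Collected values: [9, 15, 2].
Therefore out = [9, 15, 2].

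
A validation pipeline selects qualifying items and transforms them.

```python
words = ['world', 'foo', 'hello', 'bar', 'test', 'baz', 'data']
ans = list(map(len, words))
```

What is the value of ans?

Step 1: Map len() to each word:
  'world' -> 5
  'foo' -> 3
  'hello' -> 5
  'bar' -> 3
  'test' -> 4
  'baz' -> 3
  'data' -> 4
Therefore ans = [5, 3, 5, 3, 4, 3, 4].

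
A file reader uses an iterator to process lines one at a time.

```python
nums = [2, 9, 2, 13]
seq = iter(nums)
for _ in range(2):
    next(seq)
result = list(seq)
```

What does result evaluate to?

Step 1: Create iterator over [2, 9, 2, 13].
Step 2: Advance 2 positions (consuming [2, 9]).
Step 3: list() collects remaining elements: [2, 13].
Therefore result = [2, 13].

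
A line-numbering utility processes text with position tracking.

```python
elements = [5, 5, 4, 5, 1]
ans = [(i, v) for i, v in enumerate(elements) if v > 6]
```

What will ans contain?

Step 1: Filter enumerate([5, 5, 4, 5, 1]) keeping v > 6:
  (0, 5): 5 <= 6, excluded
  (1, 5): 5 <= 6, excluded
  (2, 4): 4 <= 6, excluded
  (3, 5): 5 <= 6, excluded
  (4, 1): 1 <= 6, excluded
Therefore ans = [].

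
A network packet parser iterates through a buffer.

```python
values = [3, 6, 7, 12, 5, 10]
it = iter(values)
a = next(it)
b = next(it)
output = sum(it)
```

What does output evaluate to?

Step 1: Create iterator over [3, 6, 7, 12, 5, 10].
Step 2: a = next() = 3, b = next() = 6.
Step 3: sum() of remaining [7, 12, 5, 10] = 34.
Therefore output = 34.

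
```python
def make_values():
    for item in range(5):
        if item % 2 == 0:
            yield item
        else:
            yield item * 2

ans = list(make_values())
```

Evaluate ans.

Step 1: For each item in range(5), yield item if even, else item*2:
  item=0 (even): yield 0
  item=1 (odd): yield 1*2 = 2
  item=2 (even): yield 2
  item=3 (odd): yield 3*2 = 6
  item=4 (even): yield 4
Therefore ans = [0, 2, 2, 6, 4].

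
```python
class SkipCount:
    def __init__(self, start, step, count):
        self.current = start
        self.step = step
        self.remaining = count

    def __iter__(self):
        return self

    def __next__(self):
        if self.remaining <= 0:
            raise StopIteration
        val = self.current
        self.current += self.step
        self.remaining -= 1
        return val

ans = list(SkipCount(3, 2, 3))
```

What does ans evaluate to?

Step 1: SkipCount starts at 3, increments by 2, for 3 steps:
  Yield 3, then current += 2
  Yield 5, then current += 2
  Yield 7, then current += 2
Therefore ans = [3, 5, 7].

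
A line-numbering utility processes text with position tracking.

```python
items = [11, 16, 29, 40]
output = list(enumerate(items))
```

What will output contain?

Step 1: enumerate pairs each element with its index:
  (0, 11)
  (1, 16)
  (2, 29)
  (3, 40)
Therefore output = [(0, 11), (1, 16), (2, 29), (3, 40)].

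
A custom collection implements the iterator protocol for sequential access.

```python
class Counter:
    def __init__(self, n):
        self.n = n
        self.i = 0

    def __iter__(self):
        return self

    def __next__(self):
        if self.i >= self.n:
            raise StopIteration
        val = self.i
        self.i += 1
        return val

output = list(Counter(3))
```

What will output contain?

Step 1: Counter(3) creates an iterator counting 0 to 2.
Step 2: list() consumes all values: [0, 1, 2].
Therefore output = [0, 1, 2].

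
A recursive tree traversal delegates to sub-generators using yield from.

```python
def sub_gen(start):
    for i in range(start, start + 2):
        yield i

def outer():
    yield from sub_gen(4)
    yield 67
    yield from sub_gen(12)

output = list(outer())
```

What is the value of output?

Step 1: outer() delegates to sub_gen(4):
  yield 4
  yield 5
Step 2: yield 67
Step 3: Delegates to sub_gen(12):
  yield 12
  yield 13
Therefore output = [4, 5, 67, 12, 13].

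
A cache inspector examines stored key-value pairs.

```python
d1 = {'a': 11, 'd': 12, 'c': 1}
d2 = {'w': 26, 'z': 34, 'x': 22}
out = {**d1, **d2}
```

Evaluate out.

Step 1: Merge d1 and d2 (d2 values override on key conflicts).
Step 2: d1 has keys ['a', 'd', 'c'], d2 has keys ['w', 'z', 'x'].
Therefore out = {'a': 11, 'd': 12, 'c': 1, 'w': 26, 'z': 34, 'x': 22}.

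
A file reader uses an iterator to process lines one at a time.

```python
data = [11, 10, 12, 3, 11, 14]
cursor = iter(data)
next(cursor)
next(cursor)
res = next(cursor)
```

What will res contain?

Step 1: Create iterator over [11, 10, 12, 3, 11, 14].
Step 2: next() consumes 11.
Step 3: next() consumes 10.
Step 4: next() returns 12.
Therefore res = 12.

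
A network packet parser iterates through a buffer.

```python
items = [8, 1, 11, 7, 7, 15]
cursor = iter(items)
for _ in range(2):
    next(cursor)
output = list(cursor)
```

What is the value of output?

Step 1: Create iterator over [8, 1, 11, 7, 7, 15].
Step 2: Advance 2 positions (consuming [8, 1]).
Step 3: list() collects remaining elements: [11, 7, 7, 15].
Therefore output = [11, 7, 7, 15].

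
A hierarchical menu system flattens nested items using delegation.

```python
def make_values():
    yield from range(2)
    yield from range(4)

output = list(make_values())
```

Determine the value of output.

Step 1: Trace yields in order:
  yield 0
  yield 1
  yield 0
  yield 1
  yield 2
  yield 3
Therefore output = [0, 1, 0, 1, 2, 3].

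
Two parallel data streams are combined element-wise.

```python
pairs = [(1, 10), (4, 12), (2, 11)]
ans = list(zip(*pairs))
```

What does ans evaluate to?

Step 1: zip(*pairs) transposes: unzips [(1, 10), (4, 12), (2, 11)] into separate sequences.
Step 2: First elements: (1, 4, 2), second elements: (10, 12, 11).
Therefore ans = [(1, 4, 2), (10, 12, 11)].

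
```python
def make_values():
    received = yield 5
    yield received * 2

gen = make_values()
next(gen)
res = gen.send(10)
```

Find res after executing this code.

Step 1: next(gen) advances to first yield, producing 5.
Step 2: send(10) resumes, received = 10.
Step 3: yield received * 2 = 10 * 2 = 20.
Therefore res = 20.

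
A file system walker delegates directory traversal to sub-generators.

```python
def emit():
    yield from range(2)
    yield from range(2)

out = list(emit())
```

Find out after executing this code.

Step 1: Trace yields in order:
  yield 0
  yield 1
  yield 0
  yield 1
Therefore out = [0, 1, 0, 1].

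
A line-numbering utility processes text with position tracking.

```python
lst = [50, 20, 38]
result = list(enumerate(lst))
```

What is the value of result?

Step 1: enumerate pairs each element with its index:
  (0, 50)
  (1, 20)
  (2, 38)
Therefore result = [(0, 50), (1, 20), (2, 38)].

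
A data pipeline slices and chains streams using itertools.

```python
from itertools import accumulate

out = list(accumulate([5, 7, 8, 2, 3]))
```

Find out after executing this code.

Step 1: accumulate computes running sums:
  + 5 = 5
  + 7 = 12
  + 8 = 20
  + 2 = 22
  + 3 = 25
Therefore out = [5, 12, 20, 22, 25].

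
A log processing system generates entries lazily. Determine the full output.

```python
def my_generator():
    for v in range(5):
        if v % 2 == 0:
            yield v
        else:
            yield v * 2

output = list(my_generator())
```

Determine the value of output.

Step 1: For each v in range(5), yield v if even, else v*2:
  v=0 (even): yield 0
  v=1 (odd): yield 1*2 = 2
  v=2 (even): yield 2
  v=3 (odd): yield 3*2 = 6
  v=4 (even): yield 4
Therefore output = [0, 2, 2, 6, 4].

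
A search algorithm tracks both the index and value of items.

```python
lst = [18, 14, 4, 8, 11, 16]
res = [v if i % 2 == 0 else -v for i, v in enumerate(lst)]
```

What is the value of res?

Step 1: For each (i, v), keep v if i is even, negate if odd:
  i=0 (even): keep 18
  i=1 (odd): negate to -14
  i=2 (even): keep 4
  i=3 (odd): negate to -8
  i=4 (even): keep 11
  i=5 (odd): negate to -16
Therefore res = [18, -14, 4, -8, 11, -16].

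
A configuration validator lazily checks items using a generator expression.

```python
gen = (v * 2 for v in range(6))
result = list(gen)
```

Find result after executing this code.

Step 1: For each v in range(6), compute v*2:
  v=0: 0*2 = 0
  v=1: 1*2 = 2
  v=2: 2*2 = 4
  v=3: 3*2 = 6
  v=4: 4*2 = 8
  v=5: 5*2 = 10
Therefore result = [0, 2, 4, 6, 8, 10].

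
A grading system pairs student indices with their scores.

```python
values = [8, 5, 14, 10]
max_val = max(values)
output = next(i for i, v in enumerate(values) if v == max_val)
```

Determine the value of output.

Step 1: max([8, 5, 14, 10]) = 14.
Step 2: Find first index where value == 14:
  Index 0: 8 != 14
  Index 1: 5 != 14
  Index 2: 14 == 14, found!
Therefore output = 2.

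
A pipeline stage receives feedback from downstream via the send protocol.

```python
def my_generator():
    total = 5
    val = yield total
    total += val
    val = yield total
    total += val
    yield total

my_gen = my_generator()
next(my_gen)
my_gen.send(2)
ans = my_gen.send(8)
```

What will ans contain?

Step 1: next() -> yield total=5.
Step 2: send(2) -> val=2, total = 5+2 = 7, yield 7.
Step 3: send(8) -> val=8, total = 7+8 = 15, yield 15.
Therefore ans = 15.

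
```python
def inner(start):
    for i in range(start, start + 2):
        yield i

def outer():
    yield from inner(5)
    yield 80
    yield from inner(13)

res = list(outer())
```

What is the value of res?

Step 1: outer() delegates to inner(5):
  yield 5
  yield 6
Step 2: yield 80
Step 3: Delegates to inner(13):
  yield 13
  yield 14
Therefore res = [5, 6, 80, 13, 14].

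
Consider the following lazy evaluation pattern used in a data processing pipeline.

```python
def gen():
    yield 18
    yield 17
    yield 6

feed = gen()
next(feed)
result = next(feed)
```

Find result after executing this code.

Step 1: gen() creates a generator.
Step 2: next(feed) yields 18 (consumed and discarded).
Step 3: next(feed) yields 17, assigned to result.
Therefore result = 17.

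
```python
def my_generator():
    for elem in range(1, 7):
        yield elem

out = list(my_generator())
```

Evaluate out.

Step 1: The generator yields each value from range(1, 7).
Step 2: list() consumes all yields: [1, 2, 3, 4, 5, 6].
Therefore out = [1, 2, 3, 4, 5, 6].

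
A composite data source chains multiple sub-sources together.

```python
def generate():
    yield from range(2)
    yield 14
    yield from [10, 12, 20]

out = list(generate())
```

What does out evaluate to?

Step 1: Trace yields in order:
  yield 0
  yield 1
  yield 14
  yield 10
  yield 12
  yield 20
Therefore out = [0, 1, 14, 10, 12, 20].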